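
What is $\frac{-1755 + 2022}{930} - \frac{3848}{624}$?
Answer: $- \frac{2734}{465} \approx -5.8796$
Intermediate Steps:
$\frac{-1755 + 2022}{930} - \frac{3848}{624} = 267 \cdot \frac{1}{930} - \frac{37}{6} = \frac{89}{310} - \frac{37}{6} = - \frac{2734}{465}$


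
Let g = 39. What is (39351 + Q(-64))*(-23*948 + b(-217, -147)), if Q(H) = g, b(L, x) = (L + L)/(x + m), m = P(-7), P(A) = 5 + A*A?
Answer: -858675740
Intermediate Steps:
P(A) = 5 + A**2
m = 54 (m = 5 + (-7)**2 = 5 + 49 = 54)
b(L, x) = 2*L/(54 + x) (b(L, x) = (L + L)/(x + 54) = (2*L)/(54 + x) = 2*L/(54 + x))
Q(H) = 39
(39351 + Q(-64))*(-23*948 + b(-217, -147)) = (39351 + 39)*(-23*948 + 2*(-217)/(54 - 147)) = 39390*(-21804 + 2*(-217)/(-93)) = 39390*(-21804 + 2*(-217)*(-1/93)) = 39390*(-21804 + 14/3) = 39390*(-65398/3) = -858675740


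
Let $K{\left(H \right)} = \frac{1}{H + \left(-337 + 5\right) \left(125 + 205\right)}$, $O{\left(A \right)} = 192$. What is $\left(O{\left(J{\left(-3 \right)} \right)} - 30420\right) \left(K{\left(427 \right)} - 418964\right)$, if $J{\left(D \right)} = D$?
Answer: $\frac{1382108744382564}{109133} \approx 1.2664 \cdot 10^{10}$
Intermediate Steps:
$K{\left(H \right)} = \frac{1}{-109560 + H}$ ($K{\left(H \right)} = \frac{1}{H - 109560} = \frac{1}{-109560 + H}$)
$\left(O{\left(J{\left(-3 \right)} \right)} - 30420\right) \left(K{\left(427 \right)} - 418964\right) = \left(192 - 30420\right) \left(\frac{1}{-109560 + 427} - 418964\right) = \left(192 - 30420\right) \left(\frac{1}{-109133} - 418964\right) = - 30228 \left(- \frac{1}{109133} - 418964\right) = \left(-30228\right) \left(- \frac{45722798213}{109133}\right) = \frac{1382108744382564}{109133}$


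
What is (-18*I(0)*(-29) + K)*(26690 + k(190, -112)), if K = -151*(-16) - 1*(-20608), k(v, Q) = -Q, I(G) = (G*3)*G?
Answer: 617089248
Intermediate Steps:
I(G) = 3*G**2 (I(G) = (3*G)*G = 3*G**2)
K = 23024 (K = 2416 + 20608 = 23024)
(-18*I(0)*(-29) + K)*(26690 + k(190, -112)) = (-54*0**2*(-29) + 23024)*(26690 - 1*(-112)) = (-54*0*(-29) + 23024)*(26690 + 112) = (-18*0*(-29) + 23024)*26802 = (0*(-29) + 23024)*26802 = (0 + 23024)*26802 = 23024*26802 = 617089248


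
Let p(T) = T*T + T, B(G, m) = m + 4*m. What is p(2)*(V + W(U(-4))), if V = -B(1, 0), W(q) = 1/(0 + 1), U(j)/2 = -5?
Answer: 6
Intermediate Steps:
U(j) = -10 (U(j) = 2*(-5) = -10)
B(G, m) = 5*m
p(T) = T + T**2 (p(T) = T**2 + T = T + T**2)
W(q) = 1 (W(q) = 1/1 = 1)
V = 0 (V = -5*0 = -1*0 = 0)
p(2)*(V + W(U(-4))) = (2*(1 + 2))*(0 + 1) = (2*3)*1 = 6*1 = 6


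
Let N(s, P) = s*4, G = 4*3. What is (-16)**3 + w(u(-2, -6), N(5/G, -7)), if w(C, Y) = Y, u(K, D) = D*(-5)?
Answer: -12283/3 ≈ -4094.3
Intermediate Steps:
u(K, D) = -5*D
G = 12
N(s, P) = 4*s
(-16)**3 + w(u(-2, -6), N(5/G, -7)) = (-16)**3 + 4*(5/12) = -4096 + 4*(5*(1/12)) = -4096 + 4*(5/12) = -4096 + 5/3 = -12283/3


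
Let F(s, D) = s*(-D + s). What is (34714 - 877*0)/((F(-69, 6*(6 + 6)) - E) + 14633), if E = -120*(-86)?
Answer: 1021/413 ≈ 2.4722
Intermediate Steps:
E = 10320
F(s, D) = s*(s - D)
(34714 - 877*0)/((F(-69, 6*(6 + 6)) - E) + 14633) = (34714 - 877*0)/((-69*(-69 - 6*(6 + 6)) - 1*10320) + 14633) = (34714 + 0)/((-69*(-69 - 6*12) - 10320) + 14633) = 34714/((-69*(-69 - 1*72) - 10320) + 14633) = 34714/((-69*(-69 - 72) - 10320) + 14633) = 34714/((-69*(-141) - 10320) + 14633) = 34714/((9729 - 10320) + 14633) = 34714/(-591 + 14633) = 34714/14042 = 34714*(1/14042) = 1021/413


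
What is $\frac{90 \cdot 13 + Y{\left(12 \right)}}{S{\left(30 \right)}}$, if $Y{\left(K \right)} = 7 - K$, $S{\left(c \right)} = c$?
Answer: $\frac{233}{6} \approx 38.833$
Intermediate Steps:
$\frac{90 \cdot 13 + Y{\left(12 \right)}}{S{\left(30 \right)}} = \frac{90 \cdot 13 + \left(7 - 12\right)}{30} = \left(1170 + \left(7 - 12\right)\right) \frac{1}{30} = \left(1170 - 5\right) \frac{1}{30} = 1165 \cdot \frac{1}{30} = \frac{233}{6}$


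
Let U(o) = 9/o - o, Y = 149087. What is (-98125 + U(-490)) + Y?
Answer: 25211471/490 ≈ 51452.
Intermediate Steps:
U(o) = -o + 9/o
(-98125 + U(-490)) + Y = (-98125 + (-1*(-490) + 9/(-490))) + 149087 = (-98125 + (490 + 9*(-1/490))) + 149087 = (-98125 + (490 - 9/490)) + 149087 = (-98125 + 240091/490) + 149087 = -47841159/490 + 149087 = 25211471/490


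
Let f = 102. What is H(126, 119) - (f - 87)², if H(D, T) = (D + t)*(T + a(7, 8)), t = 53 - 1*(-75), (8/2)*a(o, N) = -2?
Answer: 29874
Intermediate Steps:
a(o, N) = -½ (a(o, N) = (¼)*(-2) = -½)
t = 128 (t = 53 + 75 = 128)
H(D, T) = (128 + D)*(-½ + T) (H(D, T) = (D + 128)*(T - ½) = (128 + D)*(-½ + T))
H(126, 119) - (f - 87)² = (-64 + 128*119 - ½*126 + 126*119) - (102 - 87)² = (-64 + 15232 - 63 + 14994) - 1*15² = 30099 - 1*225 = 30099 - 225 = 29874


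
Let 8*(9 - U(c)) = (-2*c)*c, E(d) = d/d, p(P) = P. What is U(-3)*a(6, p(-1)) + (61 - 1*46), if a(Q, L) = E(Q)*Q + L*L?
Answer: 375/4 ≈ 93.750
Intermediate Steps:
E(d) = 1
U(c) = 9 + c²/4 (U(c) = 9 - (-2*c)*c/8 = 9 - (-1)*c²/4 = 9 + c²/4)
a(Q, L) = Q + L² (a(Q, L) = 1*Q + L*L = Q + L²)
U(-3)*a(6, p(-1)) + (61 - 1*46) = (9 + (¼)*(-3)²)*(6 + (-1)²) + (61 - 1*46) = (9 + (¼)*9)*(6 + 1) + (61 - 46) = (9 + 9/4)*7 + 15 = (45/4)*7 + 15 = 315/4 + 15 = 375/4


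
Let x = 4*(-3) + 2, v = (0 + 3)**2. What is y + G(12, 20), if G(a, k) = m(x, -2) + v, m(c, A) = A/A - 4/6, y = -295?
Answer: -857/3 ≈ -285.67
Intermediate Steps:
v = 9 (v = 3**2 = 9)
x = -10 (x = -12 + 2 = -10)
m(c, A) = 1/3 (m(c, A) = 1 - 4*1/6 = 1 - 2/3 = 1/3)
G(a, k) = 28/3 (G(a, k) = 1/3 + 9 = 28/3)
y + G(12, 20) = -295 + 28/3 = -857/3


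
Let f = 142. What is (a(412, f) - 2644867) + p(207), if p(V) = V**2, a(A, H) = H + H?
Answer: -2601734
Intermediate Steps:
a(A, H) = 2*H
(a(412, f) - 2644867) + p(207) = (2*142 - 2644867) + 207**2 = (284 - 2644867) + 42849 = -2644583 + 42849 = -2601734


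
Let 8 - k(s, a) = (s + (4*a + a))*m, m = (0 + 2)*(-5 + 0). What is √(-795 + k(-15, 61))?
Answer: √2113 ≈ 45.967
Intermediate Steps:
m = -10 (m = 2*(-5) = -10)
k(s, a) = 8 + 10*s + 50*a (k(s, a) = 8 - (s + (4*a + a))*(-10) = 8 - (s + 5*a)*(-10) = 8 - (-50*a - 10*s) = 8 + (10*s + 50*a) = 8 + 10*s + 50*a)
√(-795 + k(-15, 61)) = √(-795 + (8 + 10*(-15) + 50*61)) = √(-795 + (8 - 150 + 3050)) = √(-795 + 2908) = √2113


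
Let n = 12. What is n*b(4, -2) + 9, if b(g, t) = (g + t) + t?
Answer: 9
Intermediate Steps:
b(g, t) = g + 2*t
n*b(4, -2) + 9 = 12*(4 + 2*(-2)) + 9 = 12*(4 - 4) + 9 = 12*0 + 9 = 0 + 9 = 9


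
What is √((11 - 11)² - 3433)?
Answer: I*√3433 ≈ 58.592*I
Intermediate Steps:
√((11 - 11)² - 3433) = √(0² - 3433) = √(0 - 3433) = √(-3433) = I*√3433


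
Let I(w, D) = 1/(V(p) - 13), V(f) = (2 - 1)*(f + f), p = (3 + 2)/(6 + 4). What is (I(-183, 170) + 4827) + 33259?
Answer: 457031/12 ≈ 38086.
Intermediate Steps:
p = ½ (p = 5/10 = 5*(⅒) = ½ ≈ 0.50000)
V(f) = 2*f (V(f) = 1*(2*f) = 2*f)
I(w, D) = -1/12 (I(w, D) = 1/(2*(½) - 13) = 1/(1 - 13) = 1/(-12) = -1/12)
(I(-183, 170) + 4827) + 33259 = (-1/12 + 4827) + 33259 = 57923/12 + 33259 = 457031/12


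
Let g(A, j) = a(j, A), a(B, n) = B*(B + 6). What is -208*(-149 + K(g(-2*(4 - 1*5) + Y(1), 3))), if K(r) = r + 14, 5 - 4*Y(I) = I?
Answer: 22464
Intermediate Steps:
Y(I) = 5/4 - I/4
a(B, n) = B*(6 + B)
g(A, j) = j*(6 + j)
K(r) = 14 + r
-208*(-149 + K(g(-2*(4 - 1*5) + Y(1), 3))) = -208*(-149 + (14 + 3*(6 + 3))) = -208*(-149 + (14 + 3*9)) = -208*(-149 + (14 + 27)) = -208*(-149 + 41) = -208*(-108) = 22464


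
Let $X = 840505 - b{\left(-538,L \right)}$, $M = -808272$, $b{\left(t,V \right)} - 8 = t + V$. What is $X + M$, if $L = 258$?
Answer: $32505$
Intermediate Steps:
$b{\left(t,V \right)} = 8 + V + t$ ($b{\left(t,V \right)} = 8 + \left(t + V\right) = 8 + \left(V + t\right) = 8 + V + t$)
$X = 840777$ ($X = 840505 - \left(8 + 258 - 538\right) = 840505 - -272 = 840505 + 272 = 840777$)
$X + M = 840777 - 808272 = 32505$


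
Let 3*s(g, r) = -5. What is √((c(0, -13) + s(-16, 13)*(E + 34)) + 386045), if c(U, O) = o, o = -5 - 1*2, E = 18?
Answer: √3473562/3 ≈ 621.25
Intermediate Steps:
s(g, r) = -5/3 (s(g, r) = (⅓)*(-5) = -5/3)
o = -7 (o = -5 - 2 = -7)
c(U, O) = -7
√((c(0, -13) + s(-16, 13)*(E + 34)) + 386045) = √((-7 - 5*(18 + 34)/3) + 386045) = √((-7 - 5/3*52) + 386045) = √((-7 - 260/3) + 386045) = √(-281/3 + 386045) = √(1157854/3) = √3473562/3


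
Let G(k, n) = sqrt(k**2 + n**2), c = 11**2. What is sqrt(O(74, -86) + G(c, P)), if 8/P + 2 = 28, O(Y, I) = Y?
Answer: sqrt(12506 + 13*sqrt(2474345))/13 ≈ 13.964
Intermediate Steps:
P = 4/13 (P = 8/(-2 + 28) = 8/26 = 8*(1/26) = 4/13 ≈ 0.30769)
c = 121
sqrt(O(74, -86) + G(c, P)) = sqrt(74 + sqrt(121**2 + (4/13)**2)) = sqrt(74 + sqrt(14641 + 16/169)) = sqrt(74 + sqrt(2474345/169)) = sqrt(74 + sqrt(2474345)/13)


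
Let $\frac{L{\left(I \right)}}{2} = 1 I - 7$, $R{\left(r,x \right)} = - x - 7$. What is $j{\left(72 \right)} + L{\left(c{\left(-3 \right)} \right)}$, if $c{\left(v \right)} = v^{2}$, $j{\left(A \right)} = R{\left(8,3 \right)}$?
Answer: $-6$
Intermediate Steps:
$R{\left(r,x \right)} = -7 - x$
$j{\left(A \right)} = -10$ ($j{\left(A \right)} = -7 - 3 = -10$)
$L{\left(I \right)} = -14 + 2 I$ ($L{\left(I \right)} = 2 \left(1 I - 7\right) = 2 \left(I - 7\right) = 2 \left(-7 + I\right) = -14 + 2 I$)
$j{\left(72 \right)} + L{\left(c{\left(-3 \right)} \right)} = -10 - \left(14 - 2 \left(-3\right)^{2}\right) = -10 + \left(-14 + 2 \cdot 9\right) = -10 + \left(-14 + 18\right) = -10 + 4 = -6$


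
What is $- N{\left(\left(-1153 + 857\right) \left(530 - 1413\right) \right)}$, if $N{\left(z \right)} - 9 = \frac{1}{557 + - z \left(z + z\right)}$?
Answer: $- \frac{1229638160618}{136626462291} \approx -9.0$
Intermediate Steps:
$N{\left(z \right)} = 9 + \frac{1}{557 - 2 z^{2}}$ ($N{\left(z \right)} = 9 + \frac{1}{557 + - z \left(z + z\right)} = 9 + \frac{1}{557 + - z 2 z} = 9 + \frac{1}{557 - 2 z^{2}}$)
$- N{\left(\left(-1153 + 857\right) \left(530 - 1413\right) \right)} = - \frac{2 \left(-2507 + 9 \left(\left(-1153 + 857\right) \left(530 - 1413\right)\right)^{2}\right)}{-557 + 2 \left(\left(-1153 + 857\right) \left(530 - 1413\right)\right)^{2}} = - \frac{2 \left(-2507 + 9 \left(\left(-296\right) \left(-883\right)\right)^{2}\right)}{-557 + 2 \left(\left(-296\right) \left(-883\right)\right)^{2}} = - \frac{2 \left(-2507 + 9 \cdot 261368^{2}\right)}{-557 + 2 \cdot 261368^{2}} = - \frac{2 \left(-2507 + 9 \cdot 68313231424\right)}{-557 + 2 \cdot 68313231424} = - \frac{2 \left(-2507 + 614819082816\right)}{-557 + 136626462848} = - \frac{2 \cdot 614819080309}{136626462291} = \left(-1\right) \frac{1229638160618}{136626462291} = - \frac{1229638160618}{136626462291}$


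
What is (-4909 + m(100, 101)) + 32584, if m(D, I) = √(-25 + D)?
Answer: 27675 + 5*√3 ≈ 27684.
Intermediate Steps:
(-4909 + m(100, 101)) + 32584 = (-4909 + √(-25 + 100)) + 32584 = (-4909 + √75) + 32584 = (-4909 + 5*√3) + 32584 = 27675 + 5*√3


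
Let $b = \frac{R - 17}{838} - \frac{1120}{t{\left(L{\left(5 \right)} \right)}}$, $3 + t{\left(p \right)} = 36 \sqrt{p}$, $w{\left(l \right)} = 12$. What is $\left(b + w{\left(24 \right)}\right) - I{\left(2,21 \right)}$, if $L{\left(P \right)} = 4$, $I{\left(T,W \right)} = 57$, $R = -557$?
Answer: $- \frac{1790078}{28911} \approx -61.917$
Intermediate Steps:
$t{\left(p \right)} = -3 + 36 \sqrt{p}$
$b = - \frac{489083}{28911}$ ($b = \frac{-557 - 17}{838} - \frac{1120}{-3 + 36 \sqrt{4}} = \left(-557 - 17\right) \frac{1}{838} - \frac{1120}{-3 + 36 \cdot 2} = \left(-574\right) \frac{1}{838} - \frac{1120}{-3 + 72} = - \frac{287}{419} - \frac{1120}{69} = - \frac{489083}{28911} \approx -16.917$)
$\left(b + w{\left(24 \right)}\right) - I{\left(2,21 \right)} = \left(- \frac{489083}{28911} + 12\right) - 57 = - \frac{142151}{28911} - 57 = - \frac{1790078}{28911}$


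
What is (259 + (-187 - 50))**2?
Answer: 484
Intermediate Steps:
(259 + (-187 - 50))**2 = (259 - 237)**2 = 22**2 = 484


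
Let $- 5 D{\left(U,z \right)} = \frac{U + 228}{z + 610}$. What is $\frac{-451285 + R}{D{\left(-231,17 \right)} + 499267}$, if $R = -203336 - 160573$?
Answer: $- \frac{425938865}{260867008} \approx -1.6328$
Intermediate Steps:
$R = -363909$
$D{\left(U,z \right)} = - \frac{228 + U}{5 \left(610 + z\right)}$ ($D{\left(U,z \right)} = - \frac{\left(U + 228\right) \frac{1}{z + 610}}{5} = - \frac{\left(228 + U\right) \frac{1}{610 + z}}{5} = - \frac{\frac{1}{610 + z} \left(228 + U\right)}{5} = - \frac{228 + U}{5 \left(610 + z\right)}$)
$\frac{-451285 + R}{D{\left(-231,17 \right)} + 499267} = \frac{-451285 - 363909}{\frac{-228 - -231}{5 \left(610 + 17\right)} + 499267} = - \frac{815194}{\frac{-228 + 231}{5 \cdot 627} + 499267} = - \frac{815194}{\frac{1}{5} \cdot \frac{1}{627} \cdot 3 + 499267} = - \frac{815194}{\frac{1}{1045} + 499267} = - \frac{815194}{\frac{521734016}{1045}} = \left(-815194\right) \frac{1045}{521734016} = - \frac{425938865}{260867008}$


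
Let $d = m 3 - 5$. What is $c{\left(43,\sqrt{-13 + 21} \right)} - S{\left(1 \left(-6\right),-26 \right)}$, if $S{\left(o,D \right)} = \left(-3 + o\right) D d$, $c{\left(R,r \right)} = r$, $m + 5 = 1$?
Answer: $3978 + 2 \sqrt{2} \approx 3980.8$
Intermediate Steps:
$m = -4$ ($m = -5 + 1 = -4$)
$d = -17$ ($d = \left(-4\right) 3 - 5 = -12 - 5 = -17$)
$S{\left(o,D \right)} = - 17 D \left(-3 + o\right)$ ($S{\left(o,D \right)} = \left(-3 + o\right) D \left(-17\right) = D \left(-3 + o\right) \left(-17\right) = - 17 D \left(-3 + o\right)$)
$c{\left(43,\sqrt{-13 + 21} \right)} - S{\left(1 \left(-6\right),-26 \right)} = \sqrt{-13 + 21} - 17 \left(-26\right) \left(3 - 1 \left(-6\right)\right) = \sqrt{8} - 17 \left(-26\right) \left(3 - -6\right) = 2 \sqrt{2} - 17 \left(-26\right) \left(3 + 6\right) = 2 \sqrt{2} - 17 \left(-26\right) 9 = 2 \sqrt{2} - -3978 = 2 \sqrt{2} + 3978 = 3978 + 2 \sqrt{2}$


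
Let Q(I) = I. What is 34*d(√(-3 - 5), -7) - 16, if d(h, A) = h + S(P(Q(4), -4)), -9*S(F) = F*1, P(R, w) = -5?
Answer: 26/9 + 68*I*√2 ≈ 2.8889 + 96.167*I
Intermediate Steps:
S(F) = -F/9
d(h, A) = 5/9 + h (d(h, A) = h - ⅑*(-5) = h + 5/9 = 5/9 + h)
34*d(√(-3 - 5), -7) - 16 = 34*(5/9 + √(-3 - 5)) - 16 = 34*(5/9 + √(-8)) - 16 = 34*(5/9 + 2*I*√2) - 16 = (170/9 + 68*I*√2) - 16 = 26/9 + 68*I*√2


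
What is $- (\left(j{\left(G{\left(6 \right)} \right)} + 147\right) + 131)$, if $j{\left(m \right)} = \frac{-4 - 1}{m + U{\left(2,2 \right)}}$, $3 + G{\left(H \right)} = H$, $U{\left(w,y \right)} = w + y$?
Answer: $- \frac{1941}{7} \approx -277.29$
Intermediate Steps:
$G{\left(H \right)} = -3 + H$
$j{\left(m \right)} = - \frac{5}{4 + m}$ ($j{\left(m \right)} = \frac{-4 - 1}{m + \left(2 + 2\right)} = - \frac{5}{m + 4} = - \frac{5}{4 + m}$)
$- (\left(j{\left(G{\left(6 \right)} \right)} + 147\right) + 131) = - (\left(- \frac{5}{4 + \left(-3 + 6\right)} + 147\right) + 131) = - (\left(- \frac{5}{4 + 3} + 147\right) + 131) = - (\left(- \frac{5}{7} + 147\right) + 131) = - (\frac{1024}{7} + 131) = \left(-1\right) \frac{1941}{7} = - \frac{1941}{7}$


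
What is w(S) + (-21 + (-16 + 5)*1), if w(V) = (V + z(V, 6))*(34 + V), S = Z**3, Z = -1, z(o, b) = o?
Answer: -98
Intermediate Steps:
S = -1 (S = (-1)**3 = -1)
w(V) = 2*V*(34 + V) (w(V) = (V + V)*(34 + V) = (2*V)*(34 + V) = 2*V*(34 + V))
w(S) + (-21 + (-16 + 5)*1) = 2*(-1)*(34 - 1) + (-21 + (-16 + 5)*1) = 2*(-1)*33 + (-21 - 11*1) = -66 + (-21 - 11) = -66 - 32 = -98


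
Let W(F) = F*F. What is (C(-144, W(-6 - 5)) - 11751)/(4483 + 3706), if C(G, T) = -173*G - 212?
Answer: 12949/8189 ≈ 1.5813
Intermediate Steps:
W(F) = F²
C(G, T) = -212 - 173*G
(C(-144, W(-6 - 5)) - 11751)/(4483 + 3706) = ((-212 - 173*(-144)) - 11751)/(4483 + 3706) = ((-212 + 24912) - 11751)/8189 = (24700 - 11751)*(1/8189) = 12949*(1/8189) = 12949/8189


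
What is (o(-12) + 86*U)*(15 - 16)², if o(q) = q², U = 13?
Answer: 1262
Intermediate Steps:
(o(-12) + 86*U)*(15 - 16)² = ((-12)² + 86*13)*(15 - 16)² = (144 + 1118)*(-1)² = 1262*1 = 1262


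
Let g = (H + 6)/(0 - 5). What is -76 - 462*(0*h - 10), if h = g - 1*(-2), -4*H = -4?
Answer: 4544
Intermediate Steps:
H = 1 (H = -¼*(-4) = 1)
g = -7/5 (g = (1 + 6)/(0 - 5) = 7/(-5) = 7*(-⅕) = -7/5 ≈ -1.4000)
h = ⅗ (h = -7/5 - 1*(-2) = -7/5 + 2 = ⅗ ≈ 0.60000)
-76 - 462*(0*h - 10) = -76 - 462*(0*(⅗) - 10) = -76 - 462*(0 - 10) = -76 - 462*(-10) = -76 + 4620 = 4544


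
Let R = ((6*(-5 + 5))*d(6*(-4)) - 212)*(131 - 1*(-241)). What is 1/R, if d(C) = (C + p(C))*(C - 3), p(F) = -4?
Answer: -1/78864 ≈ -1.2680e-5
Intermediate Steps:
d(C) = (-4 + C)*(-3 + C) (d(C) = (C - 4)*(C - 3) = (-4 + C)*(-3 + C))
R = -78864 (R = ((6*(-5 + 5))*(12 + (6*(-4))² - 42*(-4)) - 212)*(131 - 1*(-241)) = ((6*0)*(12 + (-24)² - 7*(-24)) - 212)*(131 + 241) = (0*(12 + 576 + 168) - 212)*372 = (0*756 - 212)*372 = (0 - 212)*372 = -212*372 = -78864)
1/R = 1/(-78864) = -1/78864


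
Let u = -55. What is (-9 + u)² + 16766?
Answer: 20862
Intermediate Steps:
(-9 + u)² + 16766 = (-9 - 55)² + 16766 = (-64)² + 16766 = 4096 + 16766 = 20862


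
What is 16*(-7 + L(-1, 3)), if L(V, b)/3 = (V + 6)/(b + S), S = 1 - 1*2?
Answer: 8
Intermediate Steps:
S = -1 (S = 1 - 2 = -1)
L(V, b) = 3*(6 + V)/(-1 + b) (L(V, b) = 3*((V + 6)/(b - 1)) = 3*((6 + V)/(-1 + b)) = 3*(6 + V)/(-1 + b))
16*(-7 + L(-1, 3)) = 16*(-7 + 3*(6 - 1)/(-1 + 3)) = 16*(-7 + 3*5/2) = 16*(-7 + 3*(1/2)*5) = 16*(-7 + 15/2) = 16*(1/2) = 8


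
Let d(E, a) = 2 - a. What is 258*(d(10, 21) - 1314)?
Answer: -343914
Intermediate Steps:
258*(d(10, 21) - 1314) = 258*((2 - 1*21) - 1314) = 258*((2 - 21) - 1314) = 258*(-19 - 1314) = 258*(-1333) = -343914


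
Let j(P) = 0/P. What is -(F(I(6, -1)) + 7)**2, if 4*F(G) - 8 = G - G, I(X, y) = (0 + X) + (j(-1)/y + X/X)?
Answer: -81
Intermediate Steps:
j(P) = 0
I(X, y) = 1 + X (I(X, y) = (0 + X) + (0/y + X/X) = X + (0 + 1) = X + 1 = 1 + X)
F(G) = 2 (F(G) = 2 + (G - G)/4 = 2 + (1/4)*0 = 2 + 0 = 2)
-(F(I(6, -1)) + 7)**2 = -(2 + 7)**2 = -1*9**2 = -1*81 = -81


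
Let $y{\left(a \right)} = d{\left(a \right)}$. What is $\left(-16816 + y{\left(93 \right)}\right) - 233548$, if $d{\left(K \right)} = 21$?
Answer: $-250343$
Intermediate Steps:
$y{\left(a \right)} = 21$
$\left(-16816 + y{\left(93 \right)}\right) - 233548 = \left(-16816 + 21\right) - 233548 = -16795 - 233548 = -250343$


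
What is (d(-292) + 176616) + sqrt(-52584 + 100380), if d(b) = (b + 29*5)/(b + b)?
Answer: 103143891/584 + 2*sqrt(11949) ≈ 1.7684e+5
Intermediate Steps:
d(b) = (145 + b)/(2*b) (d(b) = (b + 145)/((2*b)) = (145 + b)*(1/(2*b)) = (145 + b)/(2*b))
(d(-292) + 176616) + sqrt(-52584 + 100380) = ((1/2)*(145 - 292)/(-292) + 176616) + sqrt(-52584 + 100380) = ((1/2)*(-1/292)*(-147) + 176616) + sqrt(47796) = (147/584 + 176616) + 2*sqrt(11949) = 103143891/584 + 2*sqrt(11949)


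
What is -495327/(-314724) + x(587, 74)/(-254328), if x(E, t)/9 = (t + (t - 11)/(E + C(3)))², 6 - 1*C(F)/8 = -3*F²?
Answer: 2221559341517057/1610203097498552 ≈ 1.3797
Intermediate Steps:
C(F) = 48 + 24*F² (C(F) = 48 - (-24)*F² = 48 + 24*F²)
x(E, t) = 9*(t + (-11 + t)/(264 + E))² (x(E, t) = 9*(t + (t - 11)/(E + (48 + 24*3²)))² = 9*(t + (-11 + t)/(E + (48 + 24*9)))² = 9*(t + (-11 + t)/(E + (48 + 216)))² = 9*(t + (-11 + t)/(E + 264))² = 9*(t + (-11 + t)/(264 + E))²)
-495327/(-314724) + x(587, 74)/(-254328) = -495327/(-314724) + (9*(-11 + 265*74 + 587*74)²/(264 + 587)²)/(-254328) = -495327*(-1/314724) + (9*(-11 + 19610 + 43438)²/851²)*(-1/254328) = 165109/104908 + (9*(1/724201)*63037²)*(-1/254328) = 165109/104908 + (9*(1/724201)*3973663369)*(-1/254328) = 165109/104908 + (35762970321/724201)*(-1/254328) = 165109/104908 - 11920990107/61394863976 = 2221559341517057/1610203097498552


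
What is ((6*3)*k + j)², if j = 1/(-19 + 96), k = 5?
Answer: 48038761/5929 ≈ 8102.3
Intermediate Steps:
j = 1/77 ≈ 0.012987
((6*3)*k + j)² = ((6*3)*5 + 1/77)² = (18*5 + 1/77)² = (90 + 1/77)² = (6931/77)² = 48038761/5929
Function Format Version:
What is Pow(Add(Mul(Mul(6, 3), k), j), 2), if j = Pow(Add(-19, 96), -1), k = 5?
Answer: Rational(48038761, 5929) ≈ 8102.3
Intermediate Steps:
j = Rational(1, 77) (j = Pow(77, -1) = Rational(1, 77) ≈ 0.012987)
Pow(Add(Mul(Mul(6, 3), k), j), 2) = Pow(Add(Mul(Mul(6, 3), 5), Rational(1, 77)), 2) = Pow(Add(Mul(18, 5), Rational(1, 77)), 2) = Pow(Add(90, Rational(1, 77)), 2) = Pow(Rational(6931, 77), 2) = Rational(48038761, 5929)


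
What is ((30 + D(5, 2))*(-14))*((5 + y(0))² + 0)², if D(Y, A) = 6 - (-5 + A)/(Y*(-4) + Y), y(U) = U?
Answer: -313250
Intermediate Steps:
D(Y, A) = 6 + (-5 + A)/(3*Y) (D(Y, A) = 6 - (-5 + A)/(-4*Y + Y) = 6 - (-5 + A)/((-3*Y)) = 6 - (-5 + A)*(-1/(3*Y)) = 6 - (-1)*(-5 + A)/(3*Y) = 6 + (-5 + A)/(3*Y))
((30 + D(5, 2))*(-14))*((5 + y(0))² + 0)² = ((30 + (⅓)*(-5 + 2 + 18*5)/5)*(-14))*((5 + 0)² + 0)² = ((30 + (⅓)*(⅕)*(-5 + 2 + 90))*(-14))*(5² + 0)² = ((30 + (⅓)*(⅕)*87)*(-14))*(25 + 0)² = ((30 + 29/5)*(-14))*25² = ((179/5)*(-14))*625 = -2506/5*625 = -313250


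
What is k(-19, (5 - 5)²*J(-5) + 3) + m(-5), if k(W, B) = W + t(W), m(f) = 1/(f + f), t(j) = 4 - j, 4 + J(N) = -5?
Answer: 39/10 ≈ 3.9000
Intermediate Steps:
J(N) = -9 (J(N) = -4 - 5 = -9)
m(f) = 1/(2*f)
k(W, B) = 4 (k(W, B) = W + (4 - W) = 4)
k(-19, (5 - 5)²*J(-5) + 3) + m(-5) = 4 + (½)/(-5) = 4 + (½)*(-⅕) = 4 - ⅒ = 39/10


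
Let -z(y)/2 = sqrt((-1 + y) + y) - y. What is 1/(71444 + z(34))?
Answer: 17878/1278491469 + sqrt(67)/2556982938 ≈ 1.3987e-5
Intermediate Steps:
z(y) = -2*sqrt(-1 + 2*y) + 2*y (z(y) = -2*(sqrt((-1 + y) + y) - y) = -2*(sqrt(-1 + 2*y) - y) = -2*sqrt(-1 + 2*y) + 2*y)
1/(71444 + z(34)) = 1/(71444 + (-2*sqrt(-1 + 2*34) + 2*34)) = 1/(71444 + (-2*sqrt(-1 + 68) + 68)) = 1/(71444 + (-2*sqrt(67) + 68)) = 1/(71444 + (68 - 2*sqrt(67))) = 1/(71512 - 2*sqrt(67))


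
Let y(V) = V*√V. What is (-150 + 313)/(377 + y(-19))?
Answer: 61451/148988 + 3097*I*√19/148988 ≈ 0.41246 + 0.090608*I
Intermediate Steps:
y(V) = V^(3/2)
(-150 + 313)/(377 + y(-19)) = (-150 + 313)/(377 + (-19)^(3/2)) = 163/(377 - 19*I*√19)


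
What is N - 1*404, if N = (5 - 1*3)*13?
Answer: -378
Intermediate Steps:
N = 26 (N = (5 - 3)*13 = 2*13 = 26)
N - 1*404 = 26 - 1*404 = 26 - 404 = -378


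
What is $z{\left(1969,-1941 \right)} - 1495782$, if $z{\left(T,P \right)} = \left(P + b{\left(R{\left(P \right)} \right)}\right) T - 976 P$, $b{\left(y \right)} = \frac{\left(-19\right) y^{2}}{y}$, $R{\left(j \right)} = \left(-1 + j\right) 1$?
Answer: $69228967$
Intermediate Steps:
$R{\left(j \right)} = -1 + j$
$b{\left(y \right)} = - 19 y$
$z{\left(T,P \right)} = - 976 P + T \left(19 - 18 P\right)$ ($z{\left(T,P \right)} = \left(P - 19 \left(-1 + P\right)\right) T - 976 P = \left(P - \left(-19 + 19 P\right)\right) T - 976 P = \left(19 - 18 P\right) T - 976 P = T \left(19 - 18 P\right) - 976 P = - 976 P + T \left(19 - 18 P\right)$)
$z{\left(1969,-1941 \right)} - 1495782 = \left(\left(-976\right) \left(-1941\right) + 19 \cdot 1969 - \left(-34938\right) 1969\right) - 1495782 = \left(1894416 + 37411 + 68792922\right) - 1495782 = 70724749 - 1495782 = 69228967$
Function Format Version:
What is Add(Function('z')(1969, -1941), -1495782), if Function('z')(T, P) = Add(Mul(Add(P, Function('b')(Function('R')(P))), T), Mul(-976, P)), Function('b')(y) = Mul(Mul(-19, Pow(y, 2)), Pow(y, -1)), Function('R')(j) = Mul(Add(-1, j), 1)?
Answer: 69228967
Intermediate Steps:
Function('R')(j) = Add(-1, j)
Function('b')(y) = Mul(-19, y)
Function('z')(T, P) = Add(Mul(-976, P), Mul(T, Add(19, Mul(-18, P)))) (Function('z')(T, P) = Add(Mul(Add(P, Mul(-19, Add(-1, P))), T), Mul(-976, P)) = Add(Mul(Add(P, Add(19, Mul(-19, P))), T), Mul(-976, P)) = Add(Mul(Add(19, Mul(-18, P)), T), Mul(-976, P)) = Add(Mul(T, Add(19, Mul(-18, P))), Mul(-976, P)) = Add(Mul(-976, P), Mul(T, Add(19, Mul(-18, P)))))
Add(Function('z')(1969, -1941), -1495782) = Add(Add(Mul(-976, -1941), Mul(19, 1969), Mul(-18, -1941, 1969)), -1495782) = Add(Add(1894416, 37411, 68792922), -1495782) = Add(70724749, -1495782) = 69228967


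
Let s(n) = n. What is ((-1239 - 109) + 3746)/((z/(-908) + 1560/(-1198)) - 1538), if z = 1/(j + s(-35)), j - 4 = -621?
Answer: -850372966432/545863616073 ≈ -1.5578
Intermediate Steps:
j = -617 (j = 4 - 621 = -617)
z = -1/652 (z = 1/(-617 - 35) = 1/(-652) = -1/652 ≈ -0.0015337)
((-1239 - 109) + 3746)/((z/(-908) + 1560/(-1198)) - 1538) = ((-1239 - 109) + 3746)/((-1/652/(-908) + 1560/(-1198)) - 1538) = (-1348 + 3746)/((-1/652*(-1/908) + 1560*(-1/1198)) - 1538) = 2398/((1/592016 - 780/599) - 1538) = 2398/(-461771881/354617584 - 1538) = 2398/(-545863616073/354617584) = 2398*(-354617584/545863616073) = -850372966432/545863616073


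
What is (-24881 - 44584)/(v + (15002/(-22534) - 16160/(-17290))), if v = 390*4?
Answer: -23740752035/533246339 ≈ -44.521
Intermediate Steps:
v = 1560
(-24881 - 44584)/(v + (15002/(-22534) - 16160/(-17290))) = (-24881 - 44584)/(1560 + (15002/(-22534) - 16160/(-17290))) = -69465/(1560 + (15002*(-1/22534) - 16160*(-1/17290))) = -69465/(1560 + (-7501/11267 + 1616/1729)) = -69465/(1560 + 275697/1025297) = -69465/1599739017/1025297 = -69465*1025297/1599739017 = -23740752035/533246339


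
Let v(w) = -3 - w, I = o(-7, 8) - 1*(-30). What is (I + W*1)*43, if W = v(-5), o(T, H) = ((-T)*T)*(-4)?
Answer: 9804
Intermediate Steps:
o(T, H) = 4*T² (o(T, H) = -T²*(-4) = 4*T²)
I = 226 (I = 4*(-7)² - 1*(-30) = 4*49 + 30 = 196 + 30 = 226)
W = 2 (W = -3 - 1*(-5) = -3 + 5 = 2)
(I + W*1)*43 = (226 + 2*1)*43 = (226 + 2)*43 = 228*43 = 9804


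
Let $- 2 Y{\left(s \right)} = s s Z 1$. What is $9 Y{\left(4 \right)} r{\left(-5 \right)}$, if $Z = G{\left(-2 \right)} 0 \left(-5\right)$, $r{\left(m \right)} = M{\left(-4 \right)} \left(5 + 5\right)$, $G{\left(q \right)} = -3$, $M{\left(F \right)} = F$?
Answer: $0$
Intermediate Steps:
$r{\left(m \right)} = -40$ ($r{\left(m \right)} = - 4 \left(5 + 5\right) = \left(-4\right) 10 = -40$)
$Z = 0$ ($Z = \left(-3\right) 0 \left(-5\right) = 0 \left(-5\right) = 0$)
$Y{\left(s \right)} = 0$ ($Y{\left(s \right)} = - \frac{s s 0 \cdot 1}{2} = - \frac{s^{2} \cdot 0 \cdot 1}{2} = - \frac{0 \cdot 1}{2} = \left(- \frac{1}{2}\right) 0 = 0$)
$9 Y{\left(4 \right)} r{\left(-5 \right)} = 9 \cdot 0 \left(-40\right) = 0 \left(-40\right) = 0$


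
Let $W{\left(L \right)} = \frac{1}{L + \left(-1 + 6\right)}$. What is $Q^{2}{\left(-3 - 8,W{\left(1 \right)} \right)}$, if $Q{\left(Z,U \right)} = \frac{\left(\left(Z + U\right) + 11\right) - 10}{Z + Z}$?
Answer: $\frac{3481}{17424} \approx 0.19978$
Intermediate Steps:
$W{\left(L \right)} = \frac{1}{5 + L}$ ($W{\left(L \right)} = \frac{1}{L + 5} = \frac{1}{5 + L}$)
$Q{\left(Z,U \right)} = \frac{1 + U + Z}{2 Z}$ ($Q{\left(Z,U \right)} = \frac{\left(\left(U + Z\right) + 11\right) - 10}{2 Z} = \left(\left(11 + U + Z\right) - 10\right) \frac{1}{2 Z} = \left(1 + U + Z\right) \frac{1}{2 Z} = \frac{1 + U + Z}{2 Z}$)
$Q^{2}{\left(-3 - 8,W{\left(1 \right)} \right)} = \left(\frac{1 + \frac{1}{5 + 1} - 11}{2 \left(-3 - 8\right)}\right)^{2} = \left(\frac{1 + \frac{1}{6} - 11}{2 \left(-3 - 8\right)}\right)^{2} = \left(\frac{1 + \frac{1}{6} - 11}{2 \left(-11\right)}\right)^{2} = \left(\frac{1}{2} \left(- \frac{1}{11}\right) \left(- \frac{59}{6}\right)\right)^{2} = \left(\frac{59}{132}\right)^{2} = \frac{3481}{17424}$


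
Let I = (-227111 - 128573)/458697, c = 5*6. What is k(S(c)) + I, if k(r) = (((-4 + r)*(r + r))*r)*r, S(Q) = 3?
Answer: -25125322/458697 ≈ -54.775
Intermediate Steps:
c = 30
I = -355684/458697 (I = -355684*1/458697 = -355684/458697 ≈ -0.77542)
k(r) = 2*r**3*(-4 + r) (k(r) = (((-4 + r)*(2*r))*r)*r = ((2*r*(-4 + r))*r)*r = (2*r**2*(-4 + r))*r = 2*r**3*(-4 + r))
k(S(c)) + I = 2*3**3*(-4 + 3) - 355684/458697 = 2*27*(-1) - 355684/458697 = -54 - 355684/458697 = -25125322/458697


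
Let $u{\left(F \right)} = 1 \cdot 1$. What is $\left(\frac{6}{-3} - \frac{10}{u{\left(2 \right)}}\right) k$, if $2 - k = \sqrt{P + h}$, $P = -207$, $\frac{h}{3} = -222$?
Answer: $-24 + 36 i \sqrt{97} \approx -24.0 + 354.56 i$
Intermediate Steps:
$h = -666$ ($h = 3 \left(-222\right) = -666$)
$u{\left(F \right)} = 1$
$k = 2 - 3 i \sqrt{97}$ ($k = 2 - \sqrt{-207 - 666} = 2 - \sqrt{-873} = 2 - 3 i \sqrt{97} \approx 2.0 - 29.547 i$)
$\left(\frac{6}{-3} - \frac{10}{u{\left(2 \right)}}\right) k = \left(\frac{6}{-3} - \frac{10}{1}\right) \left(2 - 3 i \sqrt{97}\right) = \left(6 \left(- \frac{1}{3}\right) - 10\right) \left(2 - 3 i \sqrt{97}\right) = \left(-2 - 10\right) \left(2 - 3 i \sqrt{97}\right) = - 12 \left(2 - 3 i \sqrt{97}\right) = -24 + 36 i \sqrt{97}$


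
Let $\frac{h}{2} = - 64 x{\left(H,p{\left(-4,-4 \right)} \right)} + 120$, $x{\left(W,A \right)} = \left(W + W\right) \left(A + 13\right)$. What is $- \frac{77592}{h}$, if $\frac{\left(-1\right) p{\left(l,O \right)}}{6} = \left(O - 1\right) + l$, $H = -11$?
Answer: $- \frac{9699}{23614} \approx -0.41073$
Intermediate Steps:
$p{\left(l,O \right)} = 6 - 6 O - 6 l$ ($p{\left(l,O \right)} = - 6 \left(\left(O - 1\right) + l\right) = - 6 \left(\left(-1 + O\right) + l\right) = - 6 \left(-1 + O + l\right) = 6 - 6 O - 6 l$)
$x{\left(W,A \right)} = 2 W \left(13 + A\right)$
$h = 188912$ ($h = 2 \left(- 64 \cdot 2 \left(-11\right) \left(13 - -54\right) + 120\right) = 2 \left(- 64 \cdot 2 \left(-11\right) \left(13 + \left(6 + 24 + 24\right)\right) + 120\right) = 2 \left(- 64 \cdot 2 \left(-11\right) \left(13 + 54\right) + 120\right) = 2 \left(- 64 \cdot 2 \left(-11\right) 67 + 120\right) = 2 \left(\left(-64\right) \left(-1474\right) + 120\right) = 2 \left(94336 + 120\right) = 2 \cdot 94456 = 188912$)
$- \frac{77592}{h} = - \frac{77592}{188912} = \left(-77592\right) \frac{1}{188912} = - \frac{9699}{23614}$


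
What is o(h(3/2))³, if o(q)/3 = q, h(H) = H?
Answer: 729/8 ≈ 91.125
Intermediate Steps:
o(q) = 3*q
o(h(3/2))³ = (3*(3/2))³ = (9/2)³ = 729/8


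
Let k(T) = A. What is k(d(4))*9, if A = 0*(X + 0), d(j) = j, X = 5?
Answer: 0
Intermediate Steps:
A = 0 (A = 0*(5 + 0) = 0*5 = 0)
k(T) = 0
k(d(4))*9 = 0*9 = 0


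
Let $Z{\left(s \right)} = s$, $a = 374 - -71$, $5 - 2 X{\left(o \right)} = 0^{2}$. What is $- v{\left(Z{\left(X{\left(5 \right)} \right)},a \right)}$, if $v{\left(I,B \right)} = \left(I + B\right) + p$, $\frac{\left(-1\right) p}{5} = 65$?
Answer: $- \frac{245}{2} \approx -122.5$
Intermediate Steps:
$p = -325$ ($p = \left(-5\right) 65 = -325$)
$X{\left(o \right)} = \frac{5}{2}$ ($X{\left(o \right)} = \frac{5}{2} - \frac{0^{2}}{2} = \frac{5}{2} - 0 = \frac{5}{2} + 0 = \frac{5}{2}$)
$a = 445$ ($a = 374 + 71 = 445$)
$v{\left(I,B \right)} = -325 + B + I$ ($v{\left(I,B \right)} = \left(I + B\right) - 325 = \left(B + I\right) - 325 = -325 + B + I$)
$- v{\left(Z{\left(X{\left(5 \right)} \right)},a \right)} = - (-325 + 445 + \frac{5}{2}) = \left(-1\right) \frac{245}{2} = - \frac{245}{2}$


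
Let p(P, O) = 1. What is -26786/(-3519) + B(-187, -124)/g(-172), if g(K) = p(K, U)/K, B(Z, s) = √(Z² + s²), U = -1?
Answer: 26786/3519 - 172*√50345 ≈ -38585.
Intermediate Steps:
g(K) = 1/K
-26786/(-3519) + B(-187, -124)/g(-172) = -26786/(-3519) + √((-187)² + (-124)²)/(1/(-172)) = -26786*(-1/3519) + √(34969 + 15376)/(-1/172) = 26786/3519 + √50345*(-172) = 26786/3519 - 172*√50345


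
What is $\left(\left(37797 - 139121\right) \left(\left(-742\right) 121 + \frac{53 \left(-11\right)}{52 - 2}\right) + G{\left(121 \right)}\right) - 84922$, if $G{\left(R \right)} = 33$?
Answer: $\frac{227454197921}{25} \approx 9.0982 \cdot 10^{9}$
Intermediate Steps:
$\left(\left(37797 - 139121\right) \left(\left(-742\right) 121 + \frac{53 \left(-11\right)}{52 - 2}\right) + G{\left(121 \right)}\right) - 84922 = \left(\left(37797 - 139121\right) \left(\left(-742\right) 121 + \frac{53 \left(-11\right)}{52 - 2}\right) + 33\right) - 84922 = \left(- 101324 \left(-89782 - \frac{583}{50}\right) + 33\right) - 84922 = \left(\left(-101324\right) \left(- \frac{4489683}{50}\right) + 33\right) - 84922 = \left(\frac{227456320146}{25} + 33\right) - 84922 = \frac{227456320971}{25} - 84922 = \frac{227454197921}{25}$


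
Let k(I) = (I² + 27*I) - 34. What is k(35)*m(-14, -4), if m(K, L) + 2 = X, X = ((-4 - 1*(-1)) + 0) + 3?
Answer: -4272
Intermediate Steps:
k(I) = -34 + I² + 27*I
X = 0 (X = ((-4 + 1) + 0) + 3 = (-3 + 0) + 3 = -3 + 3 = 0)
m(K, L) = -2 (m(K, L) = -2 + 0 = -2)
k(35)*m(-14, -4) = (-34 + 35² + 27*35)*(-2) = (-34 + 1225 + 945)*(-2) = 2136*(-2) = -4272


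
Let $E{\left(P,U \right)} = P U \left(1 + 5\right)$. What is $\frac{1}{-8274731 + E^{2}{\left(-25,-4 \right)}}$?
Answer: $- \frac{1}{7914731} \approx -1.2635 \cdot 10^{-7}$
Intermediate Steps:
$E{\left(P,U \right)} = 6 P U$ ($E{\left(P,U \right)} = P U 6 = 6 P U$)
$\frac{1}{-8274731 + E^{2}{\left(-25,-4 \right)}} = \frac{1}{-8274731 + \left(6 \left(-25\right) \left(-4\right)\right)^{2}} = \frac{1}{-8274731 + 600^{2}} = \frac{1}{-8274731 + 360000} = \frac{1}{-7914731} = - \frac{1}{7914731}$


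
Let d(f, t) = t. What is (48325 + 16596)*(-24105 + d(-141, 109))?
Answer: -1557844316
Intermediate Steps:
(48325 + 16596)*(-24105 + d(-141, 109)) = (48325 + 16596)*(-24105 + 109) = 64921*(-23996) = -1557844316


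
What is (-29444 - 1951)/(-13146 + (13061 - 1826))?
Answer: 115/7 ≈ 16.429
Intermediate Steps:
(-29444 - 1951)/(-13146 + (13061 - 1826)) = -31395/(-13146 + 11235) = -31395/(-1911) = -31395*(-1/1911) = 115/7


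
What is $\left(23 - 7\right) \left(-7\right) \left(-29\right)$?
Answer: $3248$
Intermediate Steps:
$\left(23 - 7\right) \left(-7\right) \left(-29\right) = 16 \left(-7\right) \left(-29\right) = \left(-112\right) \left(-29\right) = 3248$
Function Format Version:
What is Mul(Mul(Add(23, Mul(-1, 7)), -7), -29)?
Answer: 3248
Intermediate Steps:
Mul(Mul(Add(23, Mul(-1, 7)), -7), -29) = Mul(Mul(Add(23, -7), -7), -29) = Mul(Mul(16, -7), -29) = Mul(-112, -29) = 3248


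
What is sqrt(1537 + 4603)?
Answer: 2*sqrt(1535) ≈ 78.358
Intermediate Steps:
sqrt(1537 + 4603) = sqrt(6140) = 2*sqrt(1535)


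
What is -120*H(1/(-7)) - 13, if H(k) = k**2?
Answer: -757/49 ≈ -15.449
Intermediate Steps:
-120*H(1/(-7)) - 13 = -120*(1/(-7))**2 - 13 = -120*(1*(-1/7))**2 - 13 = -120*(-1/7)**2 - 13 = -120*1/49 - 13 = -120/49 - 13 = -757/49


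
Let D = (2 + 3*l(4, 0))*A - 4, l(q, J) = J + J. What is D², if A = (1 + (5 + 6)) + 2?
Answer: 576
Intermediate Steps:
l(q, J) = 2*J
A = 14 (A = (1 + 11) + 2 = 12 + 2 = 14)
D = 24 (D = (2 + 3*(2*0))*14 - 4 = (2 + 3*0)*14 - 4 = (2 + 0)*14 - 4 = 2*14 - 4 = 28 - 4 = 24)
D² = 24² = 576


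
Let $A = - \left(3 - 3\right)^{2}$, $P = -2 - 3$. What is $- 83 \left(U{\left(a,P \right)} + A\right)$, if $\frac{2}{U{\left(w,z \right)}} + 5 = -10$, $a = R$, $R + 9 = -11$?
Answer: $\frac{166}{15} \approx 11.067$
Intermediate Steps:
$P = -5$
$R = -20$ ($R = -9 - 11 = -20$)
$a = -20$
$A = 0$ ($A = - 0^{2} = \left(-1\right) 0 = 0$)
$U{\left(w,z \right)} = - \frac{2}{15}$ ($U{\left(w,z \right)} = \frac{2}{-5 - 10} = \frac{2}{-15} = 2 \left(- \frac{1}{15}\right) = - \frac{2}{15}$)
$- 83 \left(U{\left(a,P \right)} + A\right) = - 83 \left(- \frac{2}{15} + 0\right) = \left(-83\right) \left(- \frac{2}{15}\right) = \frac{166}{15}$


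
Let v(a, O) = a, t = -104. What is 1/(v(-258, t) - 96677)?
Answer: -1/96935 ≈ -1.0316e-5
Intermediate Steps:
1/(v(-258, t) - 96677) = 1/(-258 - 96677) = 1/(-96935) = -1/96935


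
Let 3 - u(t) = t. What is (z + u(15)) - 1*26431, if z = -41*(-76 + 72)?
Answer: -26279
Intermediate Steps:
u(t) = 3 - t
z = 164 (z = -41*(-4) = 164)
(z + u(15)) - 1*26431 = (164 + (3 - 1*15)) - 1*26431 = (164 + (3 - 15)) - 26431 = (164 - 12) - 26431 = 152 - 26431 = -26279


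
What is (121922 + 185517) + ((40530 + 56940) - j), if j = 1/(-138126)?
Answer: 55928460535/138126 ≈ 4.0491e+5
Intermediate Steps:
j = -1/138126 ≈ -7.2398e-6
(121922 + 185517) + ((40530 + 56940) - j) = (121922 + 185517) + ((40530 + 56940) - 1*(-1/138126)) = 307439 + (97470 + 1/138126) = 307439 + 13463141221/138126 = 55928460535/138126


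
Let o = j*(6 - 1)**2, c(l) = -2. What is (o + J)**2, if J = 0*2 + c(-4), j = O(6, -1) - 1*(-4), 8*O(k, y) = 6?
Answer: 218089/16 ≈ 13631.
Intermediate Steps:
O(k, y) = 3/4 (O(k, y) = (1/8)*6 = 3/4)
j = 19/4 (j = 3/4 - 1*(-4) = 3/4 + 4 = 19/4 ≈ 4.7500)
J = -2 (J = 0*2 - 2 = 0 - 2 = -2)
o = 475/4 (o = 19*(6 - 1)**2/4 = (19/4)*5**2 = (19/4)*25 = 475/4 ≈ 118.75)
(o + J)**2 = (475/4 - 2)**2 = (467/4)**2 = 218089/16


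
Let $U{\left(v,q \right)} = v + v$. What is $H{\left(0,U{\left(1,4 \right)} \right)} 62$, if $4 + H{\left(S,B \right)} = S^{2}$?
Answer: $-248$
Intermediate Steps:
$U{\left(v,q \right)} = 2 v$
$H{\left(S,B \right)} = -4 + S^{2}$
$H{\left(0,U{\left(1,4 \right)} \right)} 62 = \left(-4 + 0^{2}\right) 62 = \left(-4 + 0\right) 62 = \left(-4\right) 62 = -248$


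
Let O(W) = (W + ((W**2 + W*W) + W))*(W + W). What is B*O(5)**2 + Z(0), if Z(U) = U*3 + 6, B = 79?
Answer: 28440006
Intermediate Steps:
O(W) = 2*W*(2*W + 2*W**2) (O(W) = (W + ((W**2 + W**2) + W))*(2*W) = (W + (2*W**2 + W))*(2*W) = (W + (W + 2*W**2))*(2*W) = (2*W + 2*W**2)*(2*W) = 2*W*(2*W + 2*W**2))
Z(U) = 6 + 3*U (Z(U) = 3*U + 6 = 6 + 3*U)
B*O(5)**2 + Z(0) = 79*(4*5**2*(1 + 5))**2 + (6 + 3*0) = 79*(4*25*6)**2 + (6 + 0) = 79*600**2 + 6 = 79*360000 + 6 = 28440000 + 6 = 28440006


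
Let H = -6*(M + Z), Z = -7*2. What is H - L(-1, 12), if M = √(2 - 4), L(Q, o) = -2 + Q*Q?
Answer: 85 - 6*I*√2 ≈ 85.0 - 8.4853*I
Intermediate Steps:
L(Q, o) = -2 + Q²
M = I*√2 (M = √(-2) = I*√2 ≈ 1.4142*I)
Z = -14 (Z = -1*14 = -14)
H = 84 - 6*I*√2 (H = -6*(I*√2 - 14) = -6*(-14 + I*√2) = 84 - 6*I*√2 ≈ 84.0 - 8.4853*I)
H - L(-1, 12) = (84 - 6*I*√2) - (-2 + (-1)²) = (84 - 6*I*√2) - (-2 + 1) = (84 - 6*I*√2) - 1*(-1) = (84 - 6*I*√2) + 1 = 85 - 6*I*√2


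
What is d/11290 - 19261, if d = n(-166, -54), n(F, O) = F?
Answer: -108728428/5645 ≈ -19261.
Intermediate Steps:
d = -166
d/11290 - 19261 = -166/11290 - 19261 = -166*1/11290 - 19261 = -83/5645 - 19261 = -108728428/5645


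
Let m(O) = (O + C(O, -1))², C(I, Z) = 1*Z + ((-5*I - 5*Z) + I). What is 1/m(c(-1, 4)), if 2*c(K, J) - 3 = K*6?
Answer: 4/289 ≈ 0.013841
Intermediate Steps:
c(K, J) = 3/2 + 3*K (c(K, J) = 3/2 + (K*6)/2 = 3/2 + (6*K)/2 = 3/2 + 3*K)
C(I, Z) = -4*I - 4*Z (C(I, Z) = Z + (-5*Z - 4*I) = -4*I - 4*Z)
m(O) = (4 - 3*O)² (m(O) = (O + (-4*O - 4*(-1)))² = (O + (-4*O + 4))² = (O + (4 - 4*O))² = (4 - 3*O)²)
1/m(c(-1, 4)) = 1/((-4 + 3*(3/2 + 3*(-1)))²) = 1/((-4 + 3*(3/2 - 3))²) = 1/((-4 + 3*(-3/2))²) = 1/((-4 - 9/2)²) = 1/((-17/2)²) = 1/(289/4) = 4/289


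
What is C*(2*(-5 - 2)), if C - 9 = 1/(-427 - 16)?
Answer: -55804/443 ≈ -125.97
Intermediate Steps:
C = 3986/443 (C = 9 + 1/(-427 - 16) = 9 + 1/(-443) = 9 - 1/443 = 3986/443 ≈ 8.9977)
C*(2*(-5 - 2)) = 3986*(2*(-5 - 2))/443 = 3986*(2*(-7))/443 = (3986/443)*(-14) = -55804/443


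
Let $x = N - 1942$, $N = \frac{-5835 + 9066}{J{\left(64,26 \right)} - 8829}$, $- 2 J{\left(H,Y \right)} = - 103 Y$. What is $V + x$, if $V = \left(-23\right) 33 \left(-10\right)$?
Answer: $\frac{42300289}{7490} \approx 5647.6$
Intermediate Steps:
$V = 7590$ ($V = \left(-759\right) \left(-10\right) = 7590$)
$J{\left(H,Y \right)} = \frac{103 Y}{2}$ ($J{\left(H,Y \right)} = - \frac{\left(-103\right) Y}{2} = \frac{103 Y}{2}$)
$N = - \frac{3231}{7490}$ ($N = \frac{-5835 + 9066}{\frac{103}{2} \cdot 26 - 8829} = \frac{3231}{1339 - 8829} = \frac{3231}{-7490} = 3231 \left(- \frac{1}{7490}\right) = - \frac{3231}{7490} \approx -0.43138$)
$x = - \frac{14548811}{7490}$ ($x = - \frac{3231}{7490} - 1942 = - \frac{14548811}{7490} \approx -1942.4$)
$V + x = 7590 - \frac{14548811}{7490} = \frac{42300289}{7490}$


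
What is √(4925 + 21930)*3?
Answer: 3*√26855 ≈ 491.63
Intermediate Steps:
√(4925 + 21930)*3 = √26855*3 = 3*√26855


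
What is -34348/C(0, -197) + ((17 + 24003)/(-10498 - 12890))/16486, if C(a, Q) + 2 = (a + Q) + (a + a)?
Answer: 3310927620421/19182334758 ≈ 172.60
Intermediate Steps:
C(a, Q) = -2 + Q + 3*a (C(a, Q) = -2 + ((a + Q) + (a + a)) = -2 + ((Q + a) + 2*a) = -2 + (Q + 3*a) = -2 + Q + 3*a)
-34348/C(0, -197) + ((17 + 24003)/(-10498 - 12890))/16486 = -34348/(-2 - 197 + 3*0) + ((17 + 24003)/(-10498 - 12890))/16486 = -34348/(-2 - 197 + 0) + (24020/(-23388))*(1/16486) = -34348/(-199) + (24020*(-1/23388))*(1/16486) = -34348*(-1/199) - 6005/5847*1/16486 = 34348/199 - 6005/96393642 = 3310927620421/19182334758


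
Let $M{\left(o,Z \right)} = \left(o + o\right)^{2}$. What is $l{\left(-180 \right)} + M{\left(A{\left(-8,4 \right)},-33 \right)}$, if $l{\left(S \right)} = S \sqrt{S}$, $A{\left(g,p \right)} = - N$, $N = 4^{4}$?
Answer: $262144 - 1080 i \sqrt{5} \approx 2.6214 \cdot 10^{5} - 2415.0 i$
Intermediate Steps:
$N = 256$
$A{\left(g,p \right)} = -256$ ($A{\left(g,p \right)} = \left(-1\right) 256 = -256$)
$l{\left(S \right)} = S^{\frac{3}{2}}$
$M{\left(o,Z \right)} = 4 o^{2}$ ($M{\left(o,Z \right)} = \left(2 o\right)^{2} = 4 o^{2}$)
$l{\left(-180 \right)} + M{\left(A{\left(-8,4 \right)},-33 \right)} = \left(-180\right)^{\frac{3}{2}} + 4 \left(-256\right)^{2} = - 1080 i \sqrt{5} + 4 \cdot 65536 = - 1080 i \sqrt{5} + 262144 = 262144 - 1080 i \sqrt{5}$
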